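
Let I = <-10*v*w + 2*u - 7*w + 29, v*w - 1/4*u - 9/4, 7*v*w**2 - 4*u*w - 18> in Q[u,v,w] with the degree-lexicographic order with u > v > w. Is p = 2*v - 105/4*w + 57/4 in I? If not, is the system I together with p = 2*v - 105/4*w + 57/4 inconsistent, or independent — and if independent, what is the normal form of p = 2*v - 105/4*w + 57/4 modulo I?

First compute the reduced Gröbner basis of I by Buchberger's algorithm.
f_1 = -10*v*w + 2*u - 7*w + 29, LT = v*w.
f_2 = v*w - 1/4*u - 9/4, LT = v*w.
f_3 = 7*v*w**2 - 4*u*w - 18, LT = v*w**2.

S(f_1,f_2): lcm = v*w. S = 1/20*u + 7/10*w - 13/20.
  reduce S modulo (f_1, f_2, f_3):
  remainder 1/20*u + 7/10*w - 13/20 ≠ 0; add h_4 = 1/20*u + 7/10*w - 13/20 to the basis.

S(f_1,f_3): lcm = v*w**2. S = 13/35*u*w + 7/10*w**2 - 29/10*w + 18/7.
  reduce S modulo (f_1, f_2, f_3, h_4):
  remainder -9/2*w**2 + 27/14*w + 18/7 ≠ 0; add h_5 = -9/2*w**2 + 27/14*w + 18/7 to the basis.

S(f_1,h_5): lcm = v*w**2. S = -1/5*u*w + 3/7*v*w + 7/10*w**2 + 4/7*v - 29/10*w.
  reduce S modulo (f_1, f_2, f_3, h_4, h_5):
  remainder 4/7*v - 11/2*w + 61/14 ≠ 0; add h_6 = 4/7*v - 11/2*w + 61/14 to the basis.

The other S-polynomials (S(f_2,f_3), S(f_1,h_4), S(f_2,h_4), S(f_3,h_4), S(f_2,h_5), S(f_3,h_5), S(h_4,h_5), S(f_1,h_6), S(f_2,h_6), S(f_3,h_6), S(h_4,h_6), S(h_5,h_6)) all reduce to 0 modulo the current basis, so we have a Gröbner basis.
Inter-reduce: drop elements whose leading term is divisible by another's, tail-reduce, and make monic.
Reduced Gröbner basis: {w**2 - 3/7*w - 4/7, u + 14*w - 13, v - 77/8*w + 61/8}.
Label its elements g_1 = w**2 - 3/7*w - 4/7, g_2 = u + 14*w - 13, g_3 = v - 77/8*w + 61/8.

Reduce p = 2*v - 105/4*w + 57/4 modulo G:
  leading term v: subtract (2)·g_3 from 2*v - 105/4*w + 57/4 → -7*w - 1
  leading term w: no divisor's leading term divides it; move -7*w to the remainder.
  leading term 1: no divisor's leading term divides it; move -1 to the remainder.
  normal form = -7*w - 1.
The normal form is nonzero, so p ∉ I. Since p minus its normal form lies in I, I + (p) = I + (r) where r = -7*w - 1; decide whether this ideal is the whole ring.
Run Buchberger on G together with r (pairs among the g_i already reduce to 0 since G is a Gröbner basis):
g_1 = w**2 - 3/7*w - 4/7, LT = w**2.
g_2 = u + 14*w - 13, LT = u.
g_3 = v - 77/8*w + 61/8, LT = v.
r = -7*w - 1, LT = w.

S(g_1,r): lcm = w**2. S = -4/7*w - 4/7.
  reduce S modulo (g_1, g_2, g_3, r):
  remainder -24/49 ≠ 0; add m_5 = -24/49 to the basis.

The other S-polynomials (S(g_1,g_2), S(g_1,g_3), S(g_2,g_3), S(g_2,r), S(g_3,r), S(g_1,m_5), S(g_2,m_5), S(g_3,m_5), S(r,m_5)) all reduce to 0 modulo the current basis, so we have a Gröbner basis.
Inter-reduce: drop elements whose leading term is divisible by another's, tail-reduce, and make monic.
Reduced Gröbner basis: {1}.
The reduced Gröbner basis of I + (p) is {1}: the ideal is the whole ring, so the enlarged system has no common solution — adjoining p is inconsistent.

Adjoining 2*v - 105/4*w + 57/4 makes the ideal the whole ring: the system is inconsistent.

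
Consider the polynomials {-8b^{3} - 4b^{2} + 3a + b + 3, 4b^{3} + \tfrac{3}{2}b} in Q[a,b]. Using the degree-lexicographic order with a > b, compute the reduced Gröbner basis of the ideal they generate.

f_1 = -8b^{3} - 4b^{2} + 3a + b + 3, LT = b^{3}.
f_2 = 4b^{3} + \tfrac{3}{2}b, LT = b^{3}.

S(f_1,f_2): lcm = b^{3}. S = \tfrac{1}{2}b^{2} - \tfrac{3}{8}a - \tfrac{1}{2}b - \tfrac{3}{8}.
  reduce S modulo (f_1, f_2):
  remainder \tfrac{1}{2}b^{2} - \tfrac{3}{8}a - \tfrac{1}{2}b - \tfrac{3}{8} ≠ 0; add g_3 = \tfrac{1}{2}b^{2} - \tfrac{3}{8}a - \tfrac{1}{2}b - \tfrac{3}{8} to the basis.

S(f_1,g_3): lcm = b^{3}. S = \tfrac{3}{4}ab + \tfrac{3}{2}b^{2} - \tfrac{3}{8}a + \tfrac{5}{8}b - \tfrac{3}{8}.
  reduce S modulo (f_1, f_2, g_3):
  remainder \tfrac{3}{4}ab + \tfrac{3}{4}a + \tfrac{17}{8}b + \tfrac{3}{4} ≠ 0; add g_4 = \tfrac{3}{4}ab + \tfrac{3}{4}a + \tfrac{17}{8}b + \tfrac{3}{4} to the basis.

S(f_1,g_4): lcm = ab^{3}. S = -\tfrac{1}{2}ab^{2} - \tfrac{17}{6}b^{3} - \tfrac{3}{8}a^{2} - \tfrac{1}{8}ab - b^{2} - \tfrac{3}{8}a.
  reduce S modulo (f_1, f_2, g_3, g_4):
  remainder -\tfrac{3}{4}a^{2} - \tfrac{7}{8}a + \tfrac{11}{6}b - \tfrac{1}{8} ≠ 0; add g_5 = -\tfrac{3}{4}a^{2} - \tfrac{7}{8}a + \tfrac{11}{6}b - \tfrac{1}{8} to the basis.

The other S-polynomials (S(f_2,g_3), S(f_2,g_4), S(g_3,g_4), S(f_1,g_5), S(f_2,g_5), S(g_3,g_5), S(g_4,g_5)) all reduce to 0 modulo the current basis, so we have a Gröbner basis.
Inter-reduce: drop elements whose leading term is divisible by another's, tail-reduce, and make monic.

G = {a^{2} + \tfrac{7}{6}a - \tfrac{22}{9}b + \tfrac{1}{6}, ab + a + \tfrac{17}{6}b + 1, b^{2} - \tfrac{3}{4}a - b - \tfrac{3}{4}}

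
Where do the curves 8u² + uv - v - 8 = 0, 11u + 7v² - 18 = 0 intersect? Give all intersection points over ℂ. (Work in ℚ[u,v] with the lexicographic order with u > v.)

{(1, -1), (1, 1), (-907/896 + sqrt(52089)/896, 11/112 - sqrt(52089)/112), (-907/896 - sqrt(52089)/896, 11/112 + sqrt(52089)/112)}

Compute a lex Gröbner basis by Buchberger's algorithm.
f_1 = 8u² + uv - v - 8, LT = u².
f_2 = 11u + 7v² - 18, LT = u.

S(f_1,f_2): lcm = u². S = -7/11uv² + ⅛uv + 18/11u - ⅛v - 1.
  leading term uv²: subtract (-7/121v²)·f_2 from -7/11uv² + ⅛uv + 18/11u - ⅛v - 1 → ⅛uv + 18/11u + 49/121v⁴ - 126/121v² - ⅛v - 1
  leading term uv: subtract (1/88v)·f_2 from ⅛uv + 18/11u + 49/121v⁴ - 126/121v² - ⅛v - 1 → 18/11u + 49/121v⁴ - 7/88v³ - 126/121v² + 7/88v - 1
  leading term u: subtract (18/121)·f_2 from 18/11u + 49/121v⁴ - 7/88v³ - 126/121v² + 7/88v - 1 → 49/121v⁴ - 7/88v³ - 252/121v² + 7/88v + 203/121
  leading term v⁴: no divisor's leading term divides it; move 49/121v⁴ to the remainder.
  leading term v³: no divisor's leading term divides it; move -7/88v³ to the remainder.
  leading term v²: no divisor's leading term divides it; move -252/121v² to the remainder.
  leading term v: no divisor's leading term divides it; move 7/88v to the remainder.
  leading term 1: no divisor's leading term divides it; move 203/121 to the remainder.
  remainder 49/121v⁴ - 7/88v³ - 252/121v² + 7/88v + 203/121 ≠ 0; add h_3 = 49/121v⁴ - 7/88v³ - 252/121v² + 7/88v + 203/121 to the basis.

The other S-polynomials (S(f_1,h_3), S(f_2,h_3)) all reduce to 0 modulo the current basis, so we have a Gröbner basis.
Inter-reduce: drop elements whose leading term is divisible by another's, tail-reduce, and make monic.
Reduced Gröbner basis: {u + 7/11v² - 18/11, v⁴ - 11/56v³ - 36/7v² + 11/56v + 29/7}.

Elimination: the polynomial v⁴ - 11/56v³ - 36/7v² + 11/56v + 29/7 lies in the elimination ideal for v, so v ∈ {-1, 1, 11/112 - sqrt(52089)/112, 11/112 + sqrt(52089)/112}. For each such v, the remaining basis elements (now univariate) give the rest of the solution.
  v = -1: the earlier basis element becomes u - 1 = 0, giving u = 1 — point (1, -1).
  v = 1: the earlier basis element becomes u - 1 = 0, giving u = 1 — point (1, 1).
  v = 11/112 - sqrt(52089)/112: the earlier basis element becomes u - sqrt(52089)/896 + 907/896 = 0, giving u = -907/896 + sqrt(52089)/896 — point (-907/896 + sqrt(52089)/896, 11/112 - sqrt(52089)/112).
  v = 11/112 + sqrt(52089)/112: the earlier basis element becomes u + sqrt(52089)/896 + 907/896 = 0, giving u = -907/896 - sqrt(52089)/896 — point (-907/896 - sqrt(52089)/896, 11/112 + sqrt(52089)/112).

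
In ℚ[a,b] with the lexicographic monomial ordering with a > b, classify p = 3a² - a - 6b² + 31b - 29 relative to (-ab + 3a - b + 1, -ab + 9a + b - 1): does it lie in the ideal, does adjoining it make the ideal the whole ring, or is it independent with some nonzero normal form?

First compute the reduced Gröbner basis of I by Buchberger's algorithm.
f_1 = -ab + 3a - b + 1, LT = ab.
f_2 = -ab + 9a + b - 1, LT = ab.

S(f_1,f_2): lcm = ab. S = 6a + 2b - 2.
  reduce S modulo (f_1, f_2):
  remainder 6a + 2b - 2 ≠ 0; add h_3 = 6a + 2b - 2 to the basis.

S(f_1,h_3): lcm = ab. S = -3a - ⅓b² + 4/3b - 1.
  reduce S modulo (f_1, f_2, h_3):
  remainder -⅓b² + 7/3b - 2 ≠ 0; add h_4 = -⅓b² + 7/3b - 2 to the basis.

The other S-polynomials (S(f_2,h_3), S(f_1,h_4), S(f_2,h_4), S(h_3,h_4)) all reduce to 0 modulo the current basis, so we have a Gröbner basis.
Inter-reduce: drop elements whose leading term is divisible by another's, tail-reduce, and make monic.
Reduced Gröbner basis: {a + ⅓b - ⅓, b² - 7b + 6}.
Label its elements g_1 = a + ⅓b - ⅓, g_2 = b² - 7b + 6.

Reduce p = 3a² - a - 6b² + 31b - 29 modulo G:
  leading term a²: subtract (3a)·g_1 from 3a² - a - 6b² + 31b - 29 → -ab - 6b² + 31b - 29
  leading term ab: subtract (-b)·g_1 from -ab - 6b² + 31b - 29 → -17/3b² + 92/3b - 29
  leading term b²: subtract (-17/3)·g_2 from -17/3b² + 92/3b - 29 → -9b + 5
  leading term b: no divisor's leading term divides it; move -9b to the remainder.
  leading term 1: no divisor's leading term divides it; move 5 to the remainder.
  normal form = -9b + 5.
The normal form is nonzero, so p ∉ I. Since p minus its normal form lies in I, I + (p) = I + (r) where r = -9b + 5; decide whether this ideal is the whole ring.
Run Buchberger on G together with r (pairs among the g_i already reduce to 0 since G is a Gröbner basis):
g_1 = a + ⅓b - ⅓, LT = a.
g_2 = b² - 7b + 6, LT = b².
r = -9b + 5, LT = b.

S(g_2,r): lcm = b². S = -58/9b + 6.
  reduce S modulo (g_1, g_2, r):
  remainder 196/81 ≠ 0; add m_4 = 196/81 to the basis.

The other S-polynomials (S(g_1,g_2), S(g_1,r), S(g_1,m_4), S(g_2,m_4), S(r,m_4)) all reduce to 0 modulo the current basis, so we have a Gröbner basis.
Inter-reduce: drop elements whose leading term is divisible by another's, tail-reduce, and make monic.
Reduced Gröbner basis: {1}.
The reduced Gröbner basis of I + (p) is {1}: the ideal is the whole ring, so the enlarged system has no common solution — adjoining p is inconsistent.

Adjoining 3a² - a - 6b² + 31b - 29 makes the ideal the whole ring: the system is inconsistent.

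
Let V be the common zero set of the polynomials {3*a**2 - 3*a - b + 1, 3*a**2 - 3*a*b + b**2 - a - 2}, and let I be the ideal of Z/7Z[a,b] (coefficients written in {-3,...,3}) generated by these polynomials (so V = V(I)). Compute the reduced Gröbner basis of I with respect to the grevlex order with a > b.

f_1 = 3*a**2 - 3*a - b + 1, LT = a**2.
f_2 = 3*a**2 - 3*a*b + b**2 - a - 2, LT = a**2.

S(f_1,f_2): lcm = a**2. S = a*b + 2*b**2 - 3*a + 2*b + 1.
  leading term a*b: no divisor's leading term divides it; move a*b to the remainder.
  leading term b**2: no divisor's leading term divides it; move 2*b**2 to the remainder.
  leading term a: no divisor's leading term divides it; move -3*a to the remainder.
  leading term b: no divisor's leading term divides it; move 2*b to the remainder.
  leading term 1: no divisor's leading term divides it; move 1 to the remainder.
  remainder a*b + 2*b**2 - 3*a + 2*b + 1 ≠ 0; add g_3 = a*b + 2*b**2 - 3*a + 2*b + 1 to the basis.

S(f_1,g_3): lcm = a**2*b. S = -2*a*b**2 + 3*a**2 - 3*a*b + 2*b**2 - a - 2*b.
  leading term a*b**2: subtract (-2*b)·g_3 from -2*a*b**2 + 3*a**2 - 3*a*b + 2*b**2 - a - 2*b → -3*b**3 + 3*a**2 - 2*a*b - b**2 - a
  leading term b**3: no divisor's leading term divides it; move -3*b**3 to the remainder.
  leading term a**2: subtract (1)·f_1 from 3*a**2 - 2*a*b - b**2 - a → -2*a*b - b**2 + 2*a + b - 1
  leading term a*b: subtract (-2)·g_3 from -2*a*b - b**2 + 2*a + b - 1 → 3*b**2 + 3*a - 2*b + 1
  leading term b**2: no divisor's leading term divides it; move 3*b**2 to the remainder.
  leading term a: no divisor's leading term divides it; move 3*a to the remainder.
  leading term b: no divisor's leading term divides it; move -2*b to the remainder.
  leading term 1: no divisor's leading term divides it; move 1 to the remainder.
  remainder -3*b**3 + 3*b**2 + 3*a - 2*b + 1 ≠ 0; add g_4 = -3*b**3 + 3*b**2 + 3*a - 2*b + 1 to the basis.

S(f_2,g_3): lcm = a**2*b. S = -3*a*b**2 - 2*b**3 + 3*a**2 - a - 3*b.
  leading term a*b**2: subtract (-3*b)·g_3 from -3*a*b**2 - 2*b**3 + 3*a**2 - a - 3*b → -3*b**3 + 3*a**2 - 2*a*b - b**2 - a
  leading term b**3: subtract (1)·g_4 from -3*b**3 + 3*a**2 - 2*a*b - b**2 - a → 3*a**2 - 2*a*b + 3*b**2 + 3*a + 2*b - 1
  leading term a**2: subtract (1)·f_1 from 3*a**2 - 2*a*b + 3*b**2 + 3*a + 2*b - 1 → -2*a*b + 3*b**2 - a + 3*b - 2
  leading term a*b: subtract (-2)·g_3 from -2*a*b + 3*b**2 - a + 3*b - 2 → 0
  remainder 0.

S(f_1,g_4): leading monomials are coprime, so the S-polynomial reduces to 0 (Buchberger's first criterion).
S(f_2,g_4): leading monomials are coprime, so the S-polynomial reduces to 0 (Buchberger's first criterion).
S(g_3,g_4): lcm = a*b**3. S = 2*b**4 - 2*a*b**2 + 2*b**3 + a**2 - 3*a*b + b**2 - 2*a.
  leading term b**4: subtract (-3*b)·g_4 from 2*b**4 - 2*a*b**2 + 2*b**3 + a**2 - 3*a*b + b**2 - 2*a → -2*a*b**2 - 3*b**3 + a**2 - a*b + 2*b**2 - 2*a + 3*b
  leading term a*b**2: subtract (-2*b)·g_3 from -2*a*b**2 - 3*b**3 + a**2 - a*b + 2*b**2 - 2*a + 3*b → b**3 + a**2 - b**2 - 2*a - 2*b
  leading term b**3: subtract (2)·g_4 from b**3 + a**2 - b**2 - 2*a - 2*b → a**2 - a + 2*b - 2
  leading term a**2: subtract (-2)·f_1 from a**2 - a + 2*b - 2 → 0
  remainder 0.

Every S-polynomial of the final basis reduces to 0, so we have a Gröbner basis.
Inter-reduce: drop elements whose leading term is divisible by another's, tail-reduce, and make monic.

G = {b**3 - b**2 - a + 3*b + 2, a**2 - a + 2*b - 2, a*b + 2*b**2 - 3*a + 2*b + 1}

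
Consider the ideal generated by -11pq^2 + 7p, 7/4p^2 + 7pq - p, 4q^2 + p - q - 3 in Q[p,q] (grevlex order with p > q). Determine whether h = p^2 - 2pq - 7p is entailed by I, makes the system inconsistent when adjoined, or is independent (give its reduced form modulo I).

First compute the reduced Gröbner basis of I by Buchberger's algorithm.
f_1 = -11pq^2 + 7p, LT = pq^2.
f_2 = 7/4p^2 + 7pq - p, LT = p^2.
f_3 = 4q^2 + p - q - 3, LT = q^2.

S(f_1,f_3): lcm = pq^2. S = -1/4p^2 + 1/4pq + 5/44p.
  leading term p^2: subtract (-1/7)·f_2 from -1/4p^2 + 1/4pq + 5/44p → 5/4pq - 9/308p
  leading term pq: no divisor's leading term divides it; move 5/4pq to the remainder.
  leading term p: no divisor's leading term divides it; move -9/308p to the remainder.
  remainder 5/4pq - 9/308p ≠ 0; add k_4 = 5/4pq - 9/308p to the basis.

S(f_1,k_4): lcm = pq^2. S = 9/385pq - 7/11p.
  leading term pq: subtract (36/1925)·k_4 from 9/385pq - 7/11p → -94244/148225p
  leading term p: no divisor's leading term divides it; move -94244/148225p to the remainder.
  remainder -94244/148225p ≠ 0; add k_5 = -94244/148225p to the basis.

The other S-polynomials (S(f_1,f_2), S(f_2,f_3), S(f_2,k_4), S(f_3,k_4), S(f_1,k_5), S(f_2,k_5), S(f_3,k_5), S(k_4,k_5)) all reduce to 0 modulo the current basis, so we have a Gröbner basis.
Inter-reduce: drop elements whose leading term is divisible by another's, tail-reduce, and make monic.
Reduced Gröbner basis: {q^2 - 1/4q - 3/4, p}.
Label its elements g_1 = q^2 - 1/4q - 3/4, g_2 = p.

Reduce h = p^2 - 2pq - 7p modulo G:
  leading term p^2: subtract (p)·g_2 from p^2 - 2pq - 7p → -2pq - 7p
  leading term pq: subtract (-2q)·g_2 from -2pq - 7p → -7p
  leading term p: subtract (-7)·g_2 from -7p → 0
  normal form = 0.
Since the normal form is 0, h ∈ I.

Ideal membership is decidable via reduction modulo a Gröbner basis.

p^2 - 2pq - 7p lies in I (it reduces to 0).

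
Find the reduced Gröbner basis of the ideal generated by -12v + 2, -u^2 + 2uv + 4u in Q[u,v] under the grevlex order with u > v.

f_1 = -12v + 2, LT = v.
f_2 = -u^2 + 2uv + 4u, LT = u^2.

The S-polynomials (S(f_1,f_2)) all reduce to 0 modulo the current basis, so we have a Gröbner basis.

G = {u^2 - 13/3u, v - 1/6}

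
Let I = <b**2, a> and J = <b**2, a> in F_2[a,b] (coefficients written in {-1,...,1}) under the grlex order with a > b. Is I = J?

For a fixed monomial order, each ideal has a unique reduced Gröbner basis; comparing bases decides equality.
Buchberger on the first generating set:
f_1 = b**2, LT = b**2.
f_2 = a, LT = a.

The S-polynomials (S(f_1,f_2)) all reduce to 0 modulo the current basis, so we have a Gröbner basis.
Inter-reduce: drop elements whose leading term is divisible by another's, tail-reduce, and make monic.
Reduced Gröbner basis: {b**2, a}.

Buchberger on the second generating set:
h_1 = b**2, LT = b**2.
h_2 = a, LT = a.

The S-polynomials (S(h_1,h_2)) all reduce to 0 modulo the current basis, so we have a Gröbner basis.
Inter-reduce: drop elements whose leading term is divisible by another's, tail-reduce, and make monic.
Reduced Gröbner basis: {b**2, a}.

The two bases agree; hence the ideals are identical.

Yes, the ideals are equal.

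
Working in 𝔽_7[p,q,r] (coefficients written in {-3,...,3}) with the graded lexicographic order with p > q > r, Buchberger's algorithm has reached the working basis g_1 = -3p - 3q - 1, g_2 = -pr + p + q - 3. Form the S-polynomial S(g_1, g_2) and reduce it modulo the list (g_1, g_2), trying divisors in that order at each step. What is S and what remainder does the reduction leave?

lcm(LM(g_1), LM(g_2)) = pr.
S = (lcm/LT(g_1))·g_1 − (lcm/LT(g_2))·g_2 = qr + p + q - 2r - 3.
Reduce S modulo (g_1, g_2) in that order:
  leading term qr: no divisor's leading term divides it; move qr to the remainder.
  leading term p: subtract (2)·g_1 from p + q - 2r - 3 → -2r - 1
  leading term r: no divisor's leading term divides it; move -2r to the remainder.
  leading term 1: no divisor's leading term divides it; move -1 to the remainder.
The remainder qr - 2r - 1 is nonzero, so it would be added as the next basis element.

S(g_1, g_2) = qr + p + q - 2r - 3; remainder on division = qr - 2r - 1.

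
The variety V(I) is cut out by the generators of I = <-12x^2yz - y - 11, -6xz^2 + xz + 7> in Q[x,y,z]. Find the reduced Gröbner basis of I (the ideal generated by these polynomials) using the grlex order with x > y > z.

G = {yz^3 - 1/3yz^2 + 11z^3 + 1/36yz - 11/3z^2 + 49/3y + 11/36z, xz^2 - 1/6xz - 7/6, xy + 1/14yz - 1/84y + 11/14z - 11/84}

Buchberger's algorithm terminates because the ascending chain of leading-term ideals stabilizes.

f_1 = -12x^2yz - y - 11, LT = x^2yz.
f_2 = -6xz^2 + xz + 7, LT = xz^2.

S(f_1,f_2): lcm = x^2yz^2. S = 1/6x^2yz + 7/6xy + 1/12yz + 11/12z.
  reduce S modulo (f_1, f_2):
  remainder 7/6xy + 1/12yz - 1/72y + 11/12z - 11/72 ≠ 0; add g_3 = 7/6xy + 1/12yz - 1/72y + 11/12z - 11/72 to the basis.

S(f_2,g_3): lcm = xyz^2. S = -1/14yz^3 - 1/6xyz + 1/84yz^2 - 11/14z^3 + 11/84z^2 - 7/6y.
  reduce S modulo (f_1, f_2, g_3):
  remainder -1/14yz^3 + 1/42yz^2 - 11/14z^3 - 1/504yz + 11/42z^2 - 7/6y - 11/504z ≠ 0; add g_4 = -1/14yz^3 + 1/42yz^2 - 11/14z^3 - 1/504yz + 11/42z^2 - 7/6y - 11/504z to the basis.

The other S-polynomials (S(f_1,g_3), S(f_1,g_4), S(f_2,g_4), S(g_3,g_4)) all reduce to 0 modulo the current basis, so we have a Gröbner basis.
Inter-reduce: drop elements whose leading term is divisible by another's, tail-reduce, and make monic.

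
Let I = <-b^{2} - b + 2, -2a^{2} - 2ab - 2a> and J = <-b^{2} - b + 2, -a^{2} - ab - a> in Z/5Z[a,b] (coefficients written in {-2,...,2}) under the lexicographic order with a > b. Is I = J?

Yes, the ideals are equal.

For a fixed monomial order, each ideal has a unique reduced Gröbner basis; comparing bases decides equality.
Buchberger on the first generating set:
f_1 = -b^{2} - b + 2, LT = b^{2}.
f_2 = -2a^{2} - 2ab - 2a, LT = a^{2}.

The S-polynomials (S(f_1,f_2)) all reduce to 0 modulo the current basis, so we have a Gröbner basis.
Inter-reduce: drop elements whose leading term is divisible by another's, tail-reduce, and make monic.
Reduced Gröbner basis: {a^{2} + ab + a, b^{2} + b - 2}.

Buchberger on the second generating set:
h_1 = -b^{2} - b + 2, LT = b^{2}.
h_2 = -a^{2} - ab - a, LT = a^{2}.

The S-polynomials (S(h_1,h_2)) all reduce to 0 modulo the current basis, so we have a Gröbner basis.
Inter-reduce: drop elements whose leading term is divisible by another's, tail-reduce, and make monic.
Reduced Gröbner basis: {a^{2} + ab + a, b^{2} + b - 2}.

Same reduced basis, so the two generating sets span the same ideal.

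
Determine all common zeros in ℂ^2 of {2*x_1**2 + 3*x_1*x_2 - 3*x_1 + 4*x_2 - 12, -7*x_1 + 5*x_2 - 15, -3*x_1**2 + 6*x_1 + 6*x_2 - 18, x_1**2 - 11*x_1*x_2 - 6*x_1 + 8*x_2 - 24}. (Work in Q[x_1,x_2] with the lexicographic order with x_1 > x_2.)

{(0, 3)}

Compute a lex Gröbner basis by Buchberger's algorithm.
f_1 = 2*x_1**2 + 3*x_1*x_2 - 3*x_1 + 4*x_2 - 12, LT = x_1**2.
f_2 = -7*x_1 + 5*x_2 - 15, LT = x_1.
f_3 = -3*x_1**2 + 6*x_1 + 6*x_2 - 18, LT = x_1**2.
f_4 = x_1**2 - 11*x_1*x_2 - 6*x_1 + 8*x_2 - 24, LT = x_1**2.

S(f_1,f_2): lcm = x_1**2. S = 31/14*x_1*x_2 - 51/14*x_1 + 2*x_2 - 6.
  leading term x_1*x_2: subtract (-31/98*x_2)·f_2 from 31/14*x_1*x_2 - 51/14*x_1 + 2*x_2 - 6 → -51/14*x_1 + 155/98*x_2**2 - 269/98*x_2 - 6
  leading term x_1: subtract (51/98)·f_2 from -51/14*x_1 + 155/98*x_2**2 - 269/98*x_2 - 6 → 155/98*x_2**2 - 262/49*x_2 + 177/98
  leading term x_2**2: no divisor's leading term divides it; move 155/98*x_2**2 to the remainder.
  leading term x_2: no divisor's leading term divides it; move -262/49*x_2 to the remainder.
  leading term 1: no divisor's leading term divides it; move 177/98 to the remainder.
  remainder 155/98*x_2**2 - 262/49*x_2 + 177/98 ≠ 0; add h_5 = 155/98*x_2**2 - 262/49*x_2 + 177/98 to the basis.

S(f_1,f_3): lcm = x_1**2. S = 3/2*x_1*x_2 + 1/2*x_1 + 4*x_2 - 12.
  leading term x_1*x_2: subtract (-3/14*x_2)·f_2 from 3/2*x_1*x_2 + 1/2*x_1 + 4*x_2 - 12 → 1/2*x_1 + 15/14*x_2**2 + 11/14*x_2 - 12
  leading term x_1: subtract (-1/14)·f_2 from 1/2*x_1 + 15/14*x_2**2 + 11/14*x_2 - 12 → 15/14*x_2**2 + 8/7*x_2 - 183/14
  leading term x_2**2: subtract (21/31)·h_5 from 15/14*x_2**2 + 8/7*x_2 - 183/14 → 1034/217*x_2 - 3102/217
  leading term x_2: no divisor's leading term divides it; move 1034/217*x_2 to the remainder.
  leading term 1: no divisor's leading term divides it; move -3102/217 to the remainder.
  remainder 1034/217*x_2 - 3102/217 ≠ 0; add h_6 = 1034/217*x_2 - 3102/217 to the basis.

The other S-polynomials (S(f_1,f_4), S(f_2,f_3), S(f_2,f_4), S(f_3,f_4), S(f_1,h_5), S(f_2,h_5), S(f_3,h_5), S(f_4,h_5), S(f_1,h_6), S(f_2,h_6), S(f_3,h_6), S(f_4,h_6), S(h_5,h_6)) all reduce to 0 modulo the current basis, so we have a Gröbner basis.
Inter-reduce: drop elements whose leading term is divisible by another's, tail-reduce, and make monic.
Reduced Gröbner basis: {x_1, x_2 - 3}.

Since the basis is lex-ordered, x_2 - 3 is univariate in x_2. Its roots are {3}. Back-substituting each root into the other basis elements fixes the other coordinates.
  x_2 = 3: the earlier basis element becomes x_1 = 0, giving x_1 = 0 — point (0, 3).
Substituting each solution back into the original system confirms all equations vanish.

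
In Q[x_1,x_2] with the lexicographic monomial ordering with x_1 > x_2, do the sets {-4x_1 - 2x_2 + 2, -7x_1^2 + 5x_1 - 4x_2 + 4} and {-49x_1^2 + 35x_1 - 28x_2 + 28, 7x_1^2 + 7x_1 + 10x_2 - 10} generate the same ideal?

Yes, the ideals are equal.

For a fixed monomial order, each ideal has a unique reduced Gröbner basis; comparing bases decides equality.
Buchberger on the first generating set:
f_1 = -4x_1 - 2x_2 + 2, LT = x_1.
f_2 = -7x_1^2 + 5x_1 - 4x_2 + 4, LT = x_1^2.

S(f_1,f_2): lcm = x_1^2. S = 1/2x_1x_2 + 3/14x_1 - 4/7x_2 + 4/7.
  leading term x_1x_2: subtract (-1/8x_2)·f_1 from 1/2x_1x_2 + 3/14x_1 - 4/7x_2 + 4/7 → 3/14x_1 - 1/4x_2^2 - 9/28x_2 + 4/7
  leading term x_1: subtract (-3/56)·f_1 from 3/14x_1 - 1/4x_2^2 - 9/28x_2 + 4/7 → -1/4x_2^2 - 3/7x_2 + 19/28
  leading term x_2^2: no divisor's leading term divides it; move -1/4x_2^2 to the remainder.
  leading term x_2: no divisor's leading term divides it; move -3/7x_2 to the remainder.
  leading term 1: no divisor's leading term divides it; move 19/28 to the remainder.
  remainder -1/4x_2^2 - 3/7x_2 + 19/28 ≠ 0; add g_3 = -1/4x_2^2 - 3/7x_2 + 19/28 to the basis.

The other S-polynomials (S(f_1,g_3), S(f_2,g_3)) all reduce to 0 modulo the current basis, so we have a Gröbner basis.
Inter-reduce: drop elements whose leading term is divisible by another's, tail-reduce, and make monic.
Reduced Gröbner basis: {x_1 + 1/2x_2 - 1/2, x_2^2 + 12/7x_2 - 19/7}.

Buchberger on the second generating set:
h_1 = -49x_1^2 + 35x_1 - 28x_2 + 28, LT = x_1^2.
h_2 = 7x_1^2 + 7x_1 + 10x_2 - 10, LT = x_1^2.

S(h_1,h_2): lcm = x_1^2. S = -12/7x_1 - 6/7x_2 + 6/7.
  leading term x_1: no divisor's leading term divides it; move -12/7x_1 to the remainder.
  leading term x_2: no divisor's leading term divides it; move -6/7x_2 to the remainder.
  leading term 1: no divisor's leading term divides it; move 6/7 to the remainder.
  remainder -12/7x_1 - 6/7x_2 + 6/7 ≠ 0; add k_3 = -12/7x_1 - 6/7x_2 + 6/7 to the basis.

S(h_1,k_3): lcm = x_1^2. S = -1/2x_1x_2 - 3/14x_1 + 4/7x_2 - 4/7.
  leading term x_1x_2: subtract (7/24x_2)·k_3 from -1/2x_1x_2 - 3/14x_1 + 4/7x_2 - 4/7 → -3/14x_1 + 1/4x_2^2 + 9/28x_2 - 4/7
  leading term x_1: subtract (1/8)·k_3 from -3/14x_1 + 1/4x_2^2 + 9/28x_2 - 4/7 → 1/4x_2^2 + 3/7x_2 - 19/28
  leading term x_2^2: no divisor's leading term divides it; move 1/4x_2^2 to the remainder.
  leading term x_2: no divisor's leading term divides it; move 3/7x_2 to the remainder.
  leading term 1: no divisor's leading term divides it; move -19/28 to the remainder.
  remainder 1/4x_2^2 + 3/7x_2 - 19/28 ≠ 0; add k_4 = 1/4x_2^2 + 3/7x_2 - 19/28 to the basis.

The other S-polynomials (S(h_2,k_3), S(h_1,k_4), S(h_2,k_4), S(k_3,k_4)) all reduce to 0 modulo the current basis, so we have a Gröbner basis.
Inter-reduce: drop elements whose leading term is divisible by another's, tail-reduce, and make monic.
Reduced Gröbner basis: {x_1 + 1/2x_2 - 1/2, x_2^2 + 12/7x_2 - 19/7}.

Same reduced basis, so the two generating sets span the same ideal.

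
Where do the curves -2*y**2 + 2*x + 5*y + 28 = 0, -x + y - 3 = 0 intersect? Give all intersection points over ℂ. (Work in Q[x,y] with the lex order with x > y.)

Compute a lex Gröbner basis by Buchberger's algorithm.
f_1 = 2*x - 2*y**2 + 5*y + 28, LT = x.
f_2 = -x + y - 3, LT = x.

S(f_1,f_2): lcm = x. S = -y**2 + 7/2*y + 11.
  leading term y**2: no divisor's leading term divides it; move -y**2 to the remainder.
  leading term y: no divisor's leading term divides it; move 7/2*y to the remainder.
  leading term 1: no divisor's leading term divides it; move 11 to the remainder.
  remainder -y**2 + 7/2*y + 11 ≠ 0; add h_3 = -y**2 + 7/2*y + 11 to the basis.

The other S-polynomials (S(f_1,h_3), S(f_2,h_3)) all reduce to 0 modulo the current basis, so we have a Gröbner basis.
Inter-reduce: drop elements whose leading term is divisible by another's, tail-reduce, and make monic.
Reduced Gröbner basis: {x - y + 3, y**2 - 7/2*y - 11}.

Since the basis is lex-ordered, y**2 - 7/2*y - 11 is univariate in y. Its roots are {-2, 11/2}. Back-substituting each root into the other basis elements fixes the other coordinates.
  y = -2: the earlier basis element becomes x + 5 = 0, giving x = -5 — point (-5, -2).
  y = 11/2: the earlier basis element becomes x - 5/2 = 0, giving x = 5/2 — point (5/2, 11/2).

{(-5, -2), (5/2, 11/2)}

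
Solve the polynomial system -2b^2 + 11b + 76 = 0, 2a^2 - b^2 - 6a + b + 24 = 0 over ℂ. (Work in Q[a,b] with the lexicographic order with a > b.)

Compute a lex Gröbner basis by Buchberger's algorithm.
f_1 = -2b^2 + 11b + 76, LT = b^2.
f_2 = 2a^2 - 6a - b^2 + b + 24, LT = a^2.

The S-polynomials (S(f_1,f_2)) all reduce to 0 modulo the current basis, so we have a Gröbner basis.
Inter-reduce: drop elements whose leading term is divisible by another's, tail-reduce, and make monic.
Reduced Gröbner basis: {a^2 - 3a - 9/4b - 7, b^2 - 11/2b - 38}.

The lex basis is triangular: the last element involves only b. Solving b^2 - 11/2b - 38 = 0 gives b ∈ {-4, 19/2}; substituting each value into the earlier elements determines the remaining variables.
  b = -4: the earlier basis element becomes a^2 - 3a + 2 = 0, giving a = 1, 2 — points (1, -4), (2, -4).
  b = 19/2: the earlier basis element becomes a^2 - 3a - 227/8 = 0, giving a = 3/2 - 7*sqrt(10)/4, 3/2 + 7*sqrt(10)/4 — points (3/2 - 7*sqrt(10)/4, 19/2), (3/2 + 7*sqrt(10)/4, 19/2).
Check: every point annihilates each of the original generators.
This is the nonlinear analogue of row-reducing a linear system.

{(1, -4), (2, -4), (3/2 - 7*sqrt(10)/4, 19/2), (3/2 + 7*sqrt(10)/4, 19/2)}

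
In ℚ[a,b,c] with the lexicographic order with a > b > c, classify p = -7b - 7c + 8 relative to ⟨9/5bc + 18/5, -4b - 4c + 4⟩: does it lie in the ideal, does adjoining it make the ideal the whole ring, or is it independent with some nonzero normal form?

Adjoining -7b - 7c + 8 makes the ideal the whole ring: the system is inconsistent.

First compute the reduced Gröbner basis of I by Buchberger's algorithm.
f_1 = 9/5bc + 18/5, LT = bc.
f_2 = -4b - 4c + 4, LT = b.

S(f_1,f_2): lcm = bc. S = -c² + c + 2.
  leading term c²: no divisor's leading term divides it; move -c² to the remainder.
  leading term c: no divisor's leading term divides it; move c to the remainder.
  leading term 1: no divisor's leading term divides it; move 2 to the remainder.
  remainder -c² + c + 2 ≠ 0; add h_3 = -c² + c + 2 to the basis.

S(f_1,h_3): lcm = bc². S = bc + 2b + 2c.
  leading term bc: subtract (5/9)·f_1 from bc + 2b + 2c → 2b + 2c - 2
  leading term b: subtract (-½)·f_2 from 2b + 2c - 2 → 0
  remainder 0.

S(f_2,h_3): leading monomials are coprime, so the S-polynomial reduces to 0 (Buchberger's first criterion).
Every S-polynomial of the final basis reduces to 0, so we have a Gröbner basis.
Inter-reduce: drop elements whose leading term is divisible by another's, tail-reduce, and make monic.
Reduced Gröbner basis: {b + c - 1, c² - c - 2}.
Label its elements g_1 = b + c - 1, g_2 = c² - c - 2.

Reduce p = -7b - 7c + 8 modulo G:
  leading term b: subtract (-7)·g_1 from -7b - 7c + 8 → 1
  leading term 1: no divisor's leading term divides it; move 1 to the remainder.
  normal form = 1.
The normal form is nonzero, so p ∉ I. Since p minus its normal form lies in I, I + (p) = I + (r) where r = 1; decide whether this ideal is the whole ring.
Here r = 1 is a nonzero constant, hence a unit: 1 ∈ I + (p), the Gröbner basis of I + (p) is {1}, and the enlarged system has no common solution — adjoining p is inconsistent.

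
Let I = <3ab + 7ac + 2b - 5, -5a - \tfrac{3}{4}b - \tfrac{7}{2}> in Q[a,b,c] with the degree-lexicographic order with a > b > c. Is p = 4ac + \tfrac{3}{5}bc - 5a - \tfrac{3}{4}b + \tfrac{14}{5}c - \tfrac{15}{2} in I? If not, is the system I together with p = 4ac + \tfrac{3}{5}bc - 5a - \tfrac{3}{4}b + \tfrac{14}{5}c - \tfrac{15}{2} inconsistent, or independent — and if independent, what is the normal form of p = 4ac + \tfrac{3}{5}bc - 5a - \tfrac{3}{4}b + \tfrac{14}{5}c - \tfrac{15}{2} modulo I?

First compute the reduced Gröbner basis of I by Buchberger's algorithm.
f_1 = 3ab + 7ac + 2b - 5, LT = ab.
f_2 = -5a - \tfrac{3}{4}b - \tfrac{7}{2}, LT = a.

S(f_1,f_2): lcm = ab. S = \tfrac{7}{3}ac - \tfrac{3}{20}b^{2} - \tfrac{1}{30}b - \tfrac{5}{3}.
  leading term ac: subtract (-\tfrac{7}{15}c)·f_2 from \tfrac{7}{3}ac - \tfrac{3}{20}b^{2} - \tfrac{1}{30}b - \tfrac{5}{3} → -\tfrac{3}{20}b^{2} - \tfrac{7}{20}bc - \tfrac{1}{30}b - \tfrac{49}{30}c - \tfrac{5}{3}
  leading term b^{2}: no divisor's leading term divides it; move -\tfrac{3}{20}b^{2} to the remainder.
  leading term bc: no divisor's leading term divides it; move -\tfrac{7}{20}bc to the remainder.
  leading term b: no divisor's leading term divides it; move -\tfrac{1}{30}b to the remainder.
  leading term c: no divisor's leading term divides it; move -\tfrac{49}{30}c to the remainder.
  leading term 1: no divisor's leading term divides it; move -\tfrac{5}{3} to the remainder.
  remainder -\tfrac{3}{20}b^{2} - \tfrac{7}{20}bc - \tfrac{1}{30}b - \tfrac{49}{30}c - \tfrac{5}{3} ≠ 0; add h_3 = -\tfrac{3}{20}b^{2} - \tfrac{7}{20}bc - \tfrac{1}{30}b - \tfrac{49}{30}c - \tfrac{5}{3} to the basis.

The other S-polynomials (S(f_1,h_3), S(f_2,h_3)) all reduce to 0 modulo the current basis, so we have a Gröbner basis.
Inter-reduce: drop elements whose leading term is divisible by another's, tail-reduce, and make monic.
Reduced Gröbner basis: {b^{2} + \tfrac{7}{3}bc + \tfrac{2}{9}b + \tfrac{98}{9}c + \tfrac{100}{9}, a + \tfrac{3}{20}b + \tfrac{7}{10}}.
Label its elements g_1 = b^{2} + \tfrac{7}{3}bc + \tfrac{2}{9}b + \tfrac{98}{9}c + \tfrac{100}{9}, g_2 = a + \tfrac{3}{20}b + \tfrac{7}{10}.

Reduce p = 4ac + \tfrac{3}{5}bc - 5a - \tfrac{3}{4}b + \tfrac{14}{5}c - \tfrac{15}{2} modulo G:
  leading term ac: subtract (4c)·g_2 from 4ac + \tfrac{3}{5}bc - 5a - \tfrac{3}{4}b + \tfrac{14}{5}c - \tfrac{15}{2} → -5a - \tfrac{3}{4}b - \tfrac{15}{2}
  leading term a: subtract (-5)·g_2 from -5a - \tfrac{3}{4}b - \tfrac{15}{2} → -4
  leading term 1: no divisor's leading term divides it; move -4 to the remainder.
  normal form = -4.
The normal form is nonzero, so p ∉ I. Since p minus its normal form lies in I, I + (p) = I + (r) where r = -4; decide whether this ideal is the whole ring.
Here r = -4 is a nonzero constant, hence a unit: 1 ∈ I + (p), the Gröbner basis of I + (p) is {1}, and the enlarged system has no common solution — adjoining p is inconsistent.

The remainder on division by a Gröbner basis is unique — it is the normal form.

Adjoining 4ac + \tfrac{3}{5}bc - 5a - \tfrac{3}{4}b + \tfrac{14}{5}c - \tfrac{15}{2} makes the ideal the whole ring: the system is inconsistent.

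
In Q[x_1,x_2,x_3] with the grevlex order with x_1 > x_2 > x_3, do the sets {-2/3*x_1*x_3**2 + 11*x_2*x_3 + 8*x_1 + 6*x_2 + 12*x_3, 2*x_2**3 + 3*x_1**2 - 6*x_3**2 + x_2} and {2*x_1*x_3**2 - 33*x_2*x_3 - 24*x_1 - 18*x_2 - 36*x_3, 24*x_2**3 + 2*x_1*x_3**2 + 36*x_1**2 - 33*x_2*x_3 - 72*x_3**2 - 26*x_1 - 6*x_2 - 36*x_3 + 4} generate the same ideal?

No, the ideals differ.

For a fixed monomial order, each ideal has a unique reduced Gröbner basis; comparing bases decides equality.
Buchberger on the first generating set:
f_1 = -2/3*x_1*x_3**2 + 11*x_2*x_3 + 8*x_1 + 6*x_2 + 12*x_3, LT = x_1*x_3**2.
f_2 = 2*x_2**3 + 3*x_1**2 - 6*x_3**2 + x_2, LT = x_2**3.

The S-polynomials (S(f_1,f_2)) all reduce to 0 modulo the current basis, so we have a Gröbner basis.
Inter-reduce: drop elements whose leading term is divisible by another's, tail-reduce, and make monic.
Reduced Gröbner basis: {x_2**3 + 3/2*x_1**2 - 3*x_3**2 + 1/2*x_2, x_1*x_3**2 - 33/2*x_2*x_3 - 12*x_1 - 9*x_2 - 18*x_3}.

Buchberger on the second generating set:
h_1 = 2*x_1*x_3**2 - 33*x_2*x_3 - 24*x_1 - 18*x_2 - 36*x_3, LT = x_1*x_3**2.
h_2 = 24*x_2**3 + 2*x_1*x_3**2 + 36*x_1**2 - 33*x_2*x_3 - 72*x_3**2 - 26*x_1 - 6*x_2 - 36*x_3 + 4, LT = x_2**3.

The S-polynomials (S(h_1,h_2)) all reduce to 0 modulo the current basis, so we have a Gröbner basis.
Inter-reduce: drop elements whose leading term is divisible by another's, tail-reduce, and make monic.
Reduced Gröbner basis: {x_2**3 + 3/2*x_1**2 - 3*x_3**2 - 1/12*x_1 + 1/2*x_2 + 1/6, x_1*x_3**2 - 33/2*x_2*x_3 - 12*x_1 - 9*x_2 - 18*x_3}.

These differ, so the ideals are not equal.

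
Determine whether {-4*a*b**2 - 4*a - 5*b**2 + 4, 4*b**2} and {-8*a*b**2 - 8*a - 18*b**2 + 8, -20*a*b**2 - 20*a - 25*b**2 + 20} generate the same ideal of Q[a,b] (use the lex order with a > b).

Yes, the ideals are equal.

Equality of ideals is decidable: compute both reduced Gröbner bases (unique for the ordering) and check whether they agree.
Buchberger on the first generating set:
f_1 = -4*a*b**2 - 4*a - 5*b**2 + 4, LT = a*b**2.
f_2 = 4*b**2, LT = b**2.

S(f_1,f_2): lcm = a*b**2. S = a + 5/4*b**2 - 1.
  reduce S modulo (f_1, f_2):
  remainder a - 1 ≠ 0; add g_3 = a - 1 to the basis.

The other S-polynomials (S(f_1,g_3), S(f_2,g_3)) all reduce to 0 modulo the current basis, so we have a Gröbner basis.
Inter-reduce: drop elements whose leading term is divisible by another's, tail-reduce, and make monic.
Reduced Gröbner basis: {a - 1, b**2}.

Buchberger on the second generating set:
h_1 = -8*a*b**2 - 8*a - 18*b**2 + 8, LT = a*b**2.
h_2 = -20*a*b**2 - 20*a - 25*b**2 + 20, LT = a*b**2.

S(h_1,h_2): lcm = a*b**2. S = b**2.
  reduce S modulo (h_1, h_2):
  remainder b**2 ≠ 0; add k_3 = b**2 to the basis.

S(h_1,k_3): lcm = a*b**2. S = a + 9/4*b**2 - 1.
  reduce S modulo (h_1, h_2, k_3):
  remainder a - 1 ≠ 0; add k_4 = a - 1 to the basis.

The other S-polynomials (S(h_2,k_3), S(h_1,k_4), S(h_2,k_4), S(k_3,k_4)) all reduce to 0 modulo the current basis, so we have a Gröbner basis.
Inter-reduce: drop elements whose leading term is divisible by another's, tail-reduce, and make monic.
Reduced Gröbner basis: {a - 1, b**2}.

These coincide, so the ideals are equal.
The choice of monomial ordering does not affect the verdict — as long as both bases are computed under the same ordering, their equality decides ideal equality.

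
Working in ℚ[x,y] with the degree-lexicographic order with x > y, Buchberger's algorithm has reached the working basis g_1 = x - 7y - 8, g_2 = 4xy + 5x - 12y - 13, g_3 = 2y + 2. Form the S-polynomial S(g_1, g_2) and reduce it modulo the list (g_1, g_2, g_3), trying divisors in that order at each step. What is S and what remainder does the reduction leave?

S(g_1, g_2) = -7y² - 5/4x - 5y + 13/4; remainder on division = 0.

lcm(LM(g_1), LM(g_2)) = xy.
S = (lcm/LT(g_1))·g_1 − (lcm/LT(g_2))·g_2 = -7y² - 5/4x - 5y + 13/4.
Reduce S modulo (g_1, g_2, g_3) in that order:
  leading term y²: subtract (-7/2y)·g_3 from -7y² - 5/4x - 5y + 13/4 → -5/4x + 2y + 13/4
  leading term x: subtract (-5/4)·g_1 from -5/4x + 2y + 13/4 → -27/4y - 27/4
  leading term y: subtract (-27/8)·g_3 from -27/4y - 27/4 → 0
The remainder is 0, so this S-polynomial contributes no new basis element.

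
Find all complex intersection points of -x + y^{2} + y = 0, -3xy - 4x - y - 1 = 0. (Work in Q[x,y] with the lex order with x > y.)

{(0, -1), (-2/9, -1/3)}

Compute a lex Gröbner basis by Buchberger's algorithm.
f_1 = -x + y^{2} + y, LT = x.
f_2 = -3xy - 4x - y - 1, LT = xy.

S(f_1,f_2): lcm = xy. S = -\tfrac{4}{3}x - y^{3} - y^{2} - \tfrac{1}{3}y - \tfrac{1}{3}.
  leading term x: subtract (\tfrac{4}{3})·f_1 from -\tfrac{4}{3}x - y^{3} - y^{2} - \tfrac{1}{3}y - \tfrac{1}{3} → -y^{3} - \tfrac{7}{3}y^{2} - \tfrac{5}{3}y - \tfrac{1}{3}
  leading term y^{3}: no divisor's leading term divides it; move -y^{3} to the remainder.
  leading term y^{2}: no divisor's leading term divides it; move -\tfrac{7}{3}y^{2} to the remainder.
  leading term y: no divisor's leading term divides it; move -\tfrac{5}{3}y to the remainder.
  leading term 1: no divisor's leading term divides it; move -\tfrac{1}{3} to the remainder.
  remainder -y^{3} - \tfrac{7}{3}y^{2} - \tfrac{5}{3}y - \tfrac{1}{3} ≠ 0; add h_3 = -y^{3} - \tfrac{7}{3}y^{2} - \tfrac{5}{3}y - \tfrac{1}{3} to the basis.

The other S-polynomials (S(f_1,h_3), S(f_2,h_3)) all reduce to 0 modulo the current basis, so we have a Gröbner basis.
Inter-reduce: drop elements whose leading term is divisible by another's, tail-reduce, and make monic.
Reduced Gröbner basis: {x - y^{2} - y, y^{3} + \tfrac{7}{3}y^{2} + \tfrac{5}{3}y + \tfrac{1}{3}}.

Since the basis is lex-ordered, y^{3} + \tfrac{7}{3}y^{2} + \tfrac{5}{3}y + \tfrac{1}{3} is univariate in y. Its roots are {-1, -1/3}. Back-substituting each root into the other basis elements fixes the other coordinates.
  y = -1: the earlier basis element becomes x = 0, giving x = 0 — point (0, -1).
  y = -1/3: the earlier basis element becomes x + \tfrac{2}{9} = 0, giving x = -2/9 — point (-2/9, -1/3).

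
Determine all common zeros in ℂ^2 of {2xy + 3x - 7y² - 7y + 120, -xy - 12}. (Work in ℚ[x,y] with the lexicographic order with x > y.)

{(-4, 3), (-2*sqrt(70) - 14, -2 + 2*sqrt(70)/7), (-14 + 2*sqrt(70), -2*sqrt(70)/7 - 2)}

Compute a lex Gröbner basis by Buchberger's algorithm.
f_1 = 2xy + 3x - 7y² - 7y + 120, LT = xy.
f_2 = -xy - 12, LT = xy.

S(f_1,f_2): lcm = xy. S = 3/2x - 7/2y² - 7/2y + 48.
  leading term x: no divisor's leading term divides it; move 3/2x to the remainder.
  leading term y²: no divisor's leading term divides it; move -7/2y² to the remainder.
  leading term y: no divisor's leading term divides it; move -7/2y to the remainder.
  leading term 1: no divisor's leading term divides it; move 48 to the remainder.
  remainder 3/2x - 7/2y² - 7/2y + 48 ≠ 0; add h_3 = 3/2x - 7/2y² - 7/2y + 48 to the basis.

S(f_1,h_3): lcm = xy. S = 3/2x + 7/3y³ - 7/6y² - 71/2y + 60.
  leading term x: subtract (1)·h_3 from 3/2x + 7/3y³ - 7/6y² - 71/2y + 60 → 7/3y³ + 7/3y² - 32y + 12
  leading term y³: no divisor's leading term divides it; move 7/3y³ to the remainder.
  leading term y²: no divisor's leading term divides it; move 7/3y² to the remainder.
  leading term y: no divisor's leading term divides it; move -32y to the remainder.
  leading term 1: no divisor's leading term divides it; move 12 to the remainder.
  remainder 7/3y³ + 7/3y² - 32y + 12 ≠ 0; add h_4 = 7/3y³ + 7/3y² - 32y + 12 to the basis.

The other S-polynomials (S(f_2,h_3), S(f_1,h_4), S(f_2,h_4), S(h_3,h_4)) all reduce to 0 modulo the current basis, so we have a Gröbner basis.
Inter-reduce: drop elements whose leading term is divisible by another's, tail-reduce, and make monic.
Reduced Gröbner basis: {x - 7/3y² - 7/3y + 32, y³ + y² - 96/7y + 36/7}.

Since the basis is lex-ordered, y³ + y² - 96/7y + 36/7 is univariate in y. Its roots are {3, -2 + 2*sqrt(70)/7, -2*sqrt(70)/7 - 2}. Back-substituting each root into the other basis elements fixes the other coordinates.
  y = 3: the earlier basis element becomes x + 4 = 0, giving x = -4 — point (-4, 3).
  y = -2 + 2*sqrt(70)/7: the earlier basis element becomes x + 14 + 2*sqrt(70) = 0, giving x = -2*sqrt(70) - 14 — point (-2*sqrt(70) - 14, -2 + 2*sqrt(70)/7).
  y = -2*sqrt(70)/7 - 2: the earlier basis element becomes x - 2*sqrt(70) + 14 = 0, giving x = -14 + 2*sqrt(70) — point (-14 + 2*sqrt(70), -2*sqrt(70)/7 - 2).
A lex Gröbner basis triangularizes the system, enabling back-substitution.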